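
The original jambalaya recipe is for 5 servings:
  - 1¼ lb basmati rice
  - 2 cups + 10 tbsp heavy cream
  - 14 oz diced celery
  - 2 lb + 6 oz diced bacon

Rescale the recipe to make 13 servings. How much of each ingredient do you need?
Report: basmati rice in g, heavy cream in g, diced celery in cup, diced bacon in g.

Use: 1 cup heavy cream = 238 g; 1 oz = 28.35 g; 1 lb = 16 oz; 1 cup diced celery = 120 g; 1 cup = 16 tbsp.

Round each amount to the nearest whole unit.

Scaling factor: 13/5 = 2.6.
basmati rice: 1.25 lb × 13/5 × 16 oz/lb × 28.35 g/oz ≈ 1474 g
heavy cream: (2 cup + 10 tbsp = 2.625 cup) × 13/5 × 238 g/cup ≈ 1624 g
diced celery: 14 oz × 13/5 × 28.35 g/oz ÷ 120 g/cup ≈ 9 cup
diced bacon: (2 lb + 6 oz = 2.375 lb) × 13/5 × 16 oz/lb × 28.35 g/oz ≈ 2801 g

basmati rice: 1474 g; heavy cream: 1624 g; diced celery: 9 cup; diced bacon: 2801 g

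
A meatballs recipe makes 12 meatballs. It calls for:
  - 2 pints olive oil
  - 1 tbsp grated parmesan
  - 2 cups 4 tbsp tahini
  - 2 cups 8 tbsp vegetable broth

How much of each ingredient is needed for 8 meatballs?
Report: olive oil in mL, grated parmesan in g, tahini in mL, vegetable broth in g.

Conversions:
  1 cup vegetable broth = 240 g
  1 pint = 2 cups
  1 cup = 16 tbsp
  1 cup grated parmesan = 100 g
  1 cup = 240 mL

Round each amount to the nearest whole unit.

olive oil: 640 mL; grated parmesan: 4 g; tahini: 360 mL; vegetable broth: 400 g

Scaling factor: 8/12 = 2/3.
olive oil: 2 pint × 2/3 × 2 cup/pint × 240 mL/cup = 640 mL
grated parmesan: 1 tbsp × 2/3 ÷ 16 tbsp/cup × 100 g/cup ≈ 4 g
tahini: (2 cup + 4 tbsp = 2.25 cup) × 2/3 × 240 mL/cup = 360 mL
vegetable broth: (2 cup + 8 tbsp = 2.5 cup) × 2/3 × 240 g/cup = 400 g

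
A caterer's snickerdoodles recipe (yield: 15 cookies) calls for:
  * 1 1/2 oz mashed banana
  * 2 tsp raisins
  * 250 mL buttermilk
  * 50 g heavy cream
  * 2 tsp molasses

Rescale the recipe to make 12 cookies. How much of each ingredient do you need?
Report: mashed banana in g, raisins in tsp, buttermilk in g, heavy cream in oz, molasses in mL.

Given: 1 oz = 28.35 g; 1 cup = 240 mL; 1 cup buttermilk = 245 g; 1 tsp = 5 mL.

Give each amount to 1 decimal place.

mashed banana: 34.0 g; raisins: 1.6 tsp; buttermilk: 204.2 g; heavy cream: 1.4 oz; molasses: 8.0 mL

Scaling factor: 12/15 = 4/5 = 0.8.
mashed banana: 1.5 oz × 4/5 × 28.35 g/oz ≈ 34.0 g
raisins: 2 tsp × 4/5 = 1.6 tsp
buttermilk: 250 mL × 4/5 ÷ 240 mL/cup × 245 g/cup ≈ 204.2 g
heavy cream: 50 g × 4/5 ÷ 28.35 g/oz ≈ 1.4 oz
molasses: 2 tsp × 4/5 × 5 mL/tsp = 8.0 mL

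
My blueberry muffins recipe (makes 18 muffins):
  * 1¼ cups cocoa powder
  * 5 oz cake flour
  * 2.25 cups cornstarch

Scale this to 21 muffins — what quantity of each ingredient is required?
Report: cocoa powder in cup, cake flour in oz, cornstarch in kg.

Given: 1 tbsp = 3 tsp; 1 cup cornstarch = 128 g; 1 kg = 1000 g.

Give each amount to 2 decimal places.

Scaling factor: 21/18 = 7/6.
cocoa powder: 1.25 cup × 7/6 ≈ 1.46 cup
cake flour: 5 oz × 7/6 ≈ 5.83 oz
cornstarch: 2.25 cup × 7/6 × 128 g/cup ÷ 1000 g/kg ≈ 0.34 kg

cocoa powder: 1.46 cup; cake flour: 5.83 oz; cornstarch: 0.34 kg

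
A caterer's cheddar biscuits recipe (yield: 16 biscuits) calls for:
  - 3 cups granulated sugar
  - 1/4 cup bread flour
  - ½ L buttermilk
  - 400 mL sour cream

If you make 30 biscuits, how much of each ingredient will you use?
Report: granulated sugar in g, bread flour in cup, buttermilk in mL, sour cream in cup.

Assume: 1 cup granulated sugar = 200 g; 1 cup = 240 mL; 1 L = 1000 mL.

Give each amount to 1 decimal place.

granulated sugar: 1125.0 g; bread flour: 0.5 cup; buttermilk: 937.5 mL; sour cream: 3.1 cup

Scaling factor: 30/16 = 15/8 = 1.875.
granulated sugar: 3 cup × 15/8 × 200 g/cup = 1125.0 g
bread flour: 0.25 cup × 15/8 ≈ 0.5 cup
buttermilk: 0.5 L × 15/8 × 1000 mL/L = 937.5 mL
sour cream: 400 mL × 15/8 ÷ 240 mL/cup ≈ 3.1 cup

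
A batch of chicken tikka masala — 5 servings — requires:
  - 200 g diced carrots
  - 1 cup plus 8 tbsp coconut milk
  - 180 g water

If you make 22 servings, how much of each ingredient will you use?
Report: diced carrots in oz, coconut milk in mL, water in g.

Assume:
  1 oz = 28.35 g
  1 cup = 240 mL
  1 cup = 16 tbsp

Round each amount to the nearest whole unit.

Scaling factor: 22/5 = 4.4.
diced carrots: 200 g × 22/5 ÷ 28.35 g/oz ≈ 31 oz
coconut milk: (1 cup + 8 tbsp = 1.5 cup) × 22/5 × 240 mL/cup = 1584 mL
water: 180 g × 22/5 = 792 g

diced carrots: 31 oz; coconut milk: 1584 mL; water: 792 g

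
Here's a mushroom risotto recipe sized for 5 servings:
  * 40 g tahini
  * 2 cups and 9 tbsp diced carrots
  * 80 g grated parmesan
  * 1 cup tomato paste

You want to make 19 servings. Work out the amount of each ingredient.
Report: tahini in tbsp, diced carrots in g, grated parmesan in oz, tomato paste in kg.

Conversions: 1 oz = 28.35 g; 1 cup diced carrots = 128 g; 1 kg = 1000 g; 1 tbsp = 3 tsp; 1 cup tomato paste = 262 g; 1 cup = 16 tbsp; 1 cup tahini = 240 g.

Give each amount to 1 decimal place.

Scaling factor: 19/5 = 3.8.
tahini: 40 g × 19/5 ÷ 240 g/cup × 16 tbsp/cup ≈ 10.1 tbsp
diced carrots: (2 cup + 9 tbsp = 2.5625 cup) × 19/5 × 128 g/cup = 1246.4 g
grated parmesan: 80 g × 19/5 ÷ 28.35 g/oz ≈ 10.7 oz
tomato paste: 1 cup × 19/5 × 262 g/cup ÷ 1000 g/kg ≈ 1.0 kg

tahini: 10.1 tbsp; diced carrots: 1246.4 g; grated parmesan: 10.7 oz; tomato paste: 1.0 kg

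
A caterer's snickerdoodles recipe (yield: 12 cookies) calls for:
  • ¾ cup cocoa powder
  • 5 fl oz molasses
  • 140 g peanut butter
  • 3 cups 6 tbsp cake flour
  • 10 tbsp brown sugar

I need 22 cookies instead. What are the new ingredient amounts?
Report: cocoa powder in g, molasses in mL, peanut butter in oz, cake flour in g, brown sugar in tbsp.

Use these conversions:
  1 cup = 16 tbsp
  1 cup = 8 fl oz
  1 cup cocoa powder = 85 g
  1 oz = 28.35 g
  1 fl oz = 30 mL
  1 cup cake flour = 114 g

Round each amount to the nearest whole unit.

cocoa powder: 117 g; molasses: 275 mL; peanut butter: 9 oz; cake flour: 705 g; brown sugar: 18 tbsp

Scaling factor: 22/12 = 11/6.
cocoa powder: 0.75 cup × 11/6 × 85 g/cup ≈ 117 g
molasses: 5 fl oz × 11/6 × 30 mL/fl oz = 275 mL
peanut butter: 140 g × 11/6 ÷ 28.35 g/oz ≈ 9 oz
cake flour: (3 cup + 6 tbsp = 3.375 cup) × 11/6 × 114 g/cup ≈ 705 g
brown sugar: 10 tbsp × 11/6 ≈ 18 tbsp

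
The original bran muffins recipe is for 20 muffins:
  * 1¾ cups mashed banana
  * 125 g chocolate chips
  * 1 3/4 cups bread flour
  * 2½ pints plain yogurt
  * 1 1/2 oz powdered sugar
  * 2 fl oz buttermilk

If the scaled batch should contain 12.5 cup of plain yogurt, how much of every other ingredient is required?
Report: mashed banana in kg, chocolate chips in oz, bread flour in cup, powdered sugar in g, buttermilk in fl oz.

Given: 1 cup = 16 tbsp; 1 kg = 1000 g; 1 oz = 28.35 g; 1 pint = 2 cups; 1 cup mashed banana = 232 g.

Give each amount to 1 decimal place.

mashed banana: 1.0 kg; chocolate chips: 11.0 oz; bread flour: 4.4 cup; powdered sugar: 106.3 g; buttermilk: 5.0 fl oz

The original recipe has 5 cup of plain yogurt, so the scaling factor is 12.5 ÷ 5 = 5/2 = 2.5.
mashed banana: 1.75 cup × 5/2 × 232 g/cup ÷ 1000 g/kg ≈ 1.0 kg
chocolate chips: 125 g × 5/2 ÷ 28.35 g/oz ≈ 11.0 oz
bread flour: 1.75 cup × 5/2 ≈ 4.4 cup
powdered sugar: 1.5 oz × 5/2 × 28.35 g/oz ≈ 106.3 g
buttermilk: 2 fl oz × 5/2 = 5.0 fl oz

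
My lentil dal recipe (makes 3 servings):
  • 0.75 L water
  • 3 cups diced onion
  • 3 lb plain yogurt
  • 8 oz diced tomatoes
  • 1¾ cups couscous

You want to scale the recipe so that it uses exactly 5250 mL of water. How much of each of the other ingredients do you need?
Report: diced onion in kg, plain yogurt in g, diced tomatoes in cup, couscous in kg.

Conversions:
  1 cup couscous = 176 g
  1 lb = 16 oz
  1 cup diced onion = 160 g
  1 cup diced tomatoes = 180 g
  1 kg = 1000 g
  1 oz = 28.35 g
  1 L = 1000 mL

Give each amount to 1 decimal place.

The original recipe has 750 mL of water, so the scaling factor is 5250 ÷ 750 = 7.
diced onion: 3 cup × 7 × 160 g/cup ÷ 1000 g/kg ≈ 3.4 kg
plain yogurt: 3 lb × 7 × 16 oz/lb × 28.35 g/oz = 9525.6 g
diced tomatoes: 8 oz × 7 × 28.35 g/oz ÷ 180 g/cup ≈ 8.8 cup
couscous: 1.75 cup × 7 × 176 g/cup ÷ 1000 g/kg ≈ 2.2 kg

diced onion: 3.4 kg; plain yogurt: 9525.6 g; diced tomatoes: 8.8 cup; couscous: 2.2 kg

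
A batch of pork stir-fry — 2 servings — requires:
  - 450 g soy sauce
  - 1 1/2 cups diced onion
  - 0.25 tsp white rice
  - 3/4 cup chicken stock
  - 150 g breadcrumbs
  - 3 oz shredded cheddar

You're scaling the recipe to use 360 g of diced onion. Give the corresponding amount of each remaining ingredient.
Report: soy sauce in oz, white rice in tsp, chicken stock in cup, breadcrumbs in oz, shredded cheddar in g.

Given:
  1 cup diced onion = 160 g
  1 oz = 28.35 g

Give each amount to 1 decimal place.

soy sauce: 23.8 oz; white rice: 0.4 tsp; chicken stock: 1.1 cup; breadcrumbs: 7.9 oz; shredded cheddar: 127.6 g

The original recipe has 240 g of diced onion, so the scaling factor is 360 ÷ 240 = 3/2 = 1.5.
soy sauce: 450 g × 3/2 ÷ 28.35 g/oz ≈ 23.8 oz
white rice: 0.25 tsp × 3/2 ≈ 0.4 tsp
chicken stock: 0.75 cup × 3/2 ≈ 1.1 cup
breadcrumbs: 150 g × 3/2 ÷ 28.35 g/oz ≈ 7.9 oz
shredded cheddar: 3 oz × 3/2 × 28.35 g/oz ≈ 127.6 g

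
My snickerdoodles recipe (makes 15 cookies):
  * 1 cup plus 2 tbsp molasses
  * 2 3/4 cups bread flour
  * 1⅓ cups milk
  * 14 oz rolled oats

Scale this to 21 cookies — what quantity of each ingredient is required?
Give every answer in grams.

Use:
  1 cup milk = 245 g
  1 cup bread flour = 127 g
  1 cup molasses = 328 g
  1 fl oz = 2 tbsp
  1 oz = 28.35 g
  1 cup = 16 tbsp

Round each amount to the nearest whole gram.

Scaling factor: 21/15 = 7/5 = 1.4.
molasses: (1 cup + 2 tbsp = 1.125 cup) × 7/5 × 328 g/cup ≈ 517 g
bread flour: 2.75 cup × 7/5 × 127 g/cup ≈ 489 g
milk: 4/3 cup × 7/5 × 245 g/cup ≈ 457 g
rolled oats: 14 oz × 7/5 × 28.35 g/oz ≈ 556 g

molasses: 517 g; bread flour: 489 g; milk: 457 g; rolled oats: 556 g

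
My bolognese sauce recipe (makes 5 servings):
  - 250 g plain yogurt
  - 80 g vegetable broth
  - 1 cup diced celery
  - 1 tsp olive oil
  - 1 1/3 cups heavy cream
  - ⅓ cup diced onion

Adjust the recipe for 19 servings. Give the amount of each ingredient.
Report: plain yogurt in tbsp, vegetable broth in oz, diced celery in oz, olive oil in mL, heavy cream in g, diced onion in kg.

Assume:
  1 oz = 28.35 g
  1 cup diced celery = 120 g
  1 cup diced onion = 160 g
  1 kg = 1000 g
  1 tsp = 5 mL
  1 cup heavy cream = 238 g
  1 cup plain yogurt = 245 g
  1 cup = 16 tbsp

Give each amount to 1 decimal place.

plain yogurt: 62.0 tbsp; vegetable broth: 10.7 oz; diced celery: 16.1 oz; olive oil: 19.0 mL; heavy cream: 1205.9 g; diced onion: 0.2 kg

Scaling factor: 19/5 = 3.8.
plain yogurt: 250 g × 19/5 ÷ 245 g/cup × 16 tbsp/cup ≈ 62.0 tbsp
vegetable broth: 80 g × 19/5 ÷ 28.35 g/oz ≈ 10.7 oz
diced celery: 1 cup × 19/5 × 120 g/cup ÷ 28.35 g/oz ≈ 16.1 oz
olive oil: 1 tsp × 19/5 × 5 mL/tsp = 19.0 mL
heavy cream: 4/3 cup × 19/5 × 238 g/cup ≈ 1205.9 g
diced onion: 1/3 cup × 19/5 × 160 g/cup ÷ 1000 g/kg ≈ 0.2 kg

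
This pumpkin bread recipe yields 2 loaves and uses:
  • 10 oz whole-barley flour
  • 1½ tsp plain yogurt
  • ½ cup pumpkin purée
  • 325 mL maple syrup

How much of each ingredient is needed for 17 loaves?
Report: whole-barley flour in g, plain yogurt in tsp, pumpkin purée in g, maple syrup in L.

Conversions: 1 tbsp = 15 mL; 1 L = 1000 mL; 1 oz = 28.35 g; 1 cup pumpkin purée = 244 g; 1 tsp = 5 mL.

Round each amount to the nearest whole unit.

Scaling factor: 17/2 = 8.5.
whole-barley flour: 10 oz × 17/2 × 28.35 g/oz ≈ 2410 g
plain yogurt: 1.5 tsp × 17/2 ≈ 13 tsp
pumpkin purée: 0.5 cup × 17/2 × 244 g/cup = 1037 g
maple syrup: 325 mL × 17/2 ÷ 1000 mL/L ≈ 3 L

whole-barley flour: 2410 g; plain yogurt: 13 tsp; pumpkin purée: 1037 g; maple syrup: 3 L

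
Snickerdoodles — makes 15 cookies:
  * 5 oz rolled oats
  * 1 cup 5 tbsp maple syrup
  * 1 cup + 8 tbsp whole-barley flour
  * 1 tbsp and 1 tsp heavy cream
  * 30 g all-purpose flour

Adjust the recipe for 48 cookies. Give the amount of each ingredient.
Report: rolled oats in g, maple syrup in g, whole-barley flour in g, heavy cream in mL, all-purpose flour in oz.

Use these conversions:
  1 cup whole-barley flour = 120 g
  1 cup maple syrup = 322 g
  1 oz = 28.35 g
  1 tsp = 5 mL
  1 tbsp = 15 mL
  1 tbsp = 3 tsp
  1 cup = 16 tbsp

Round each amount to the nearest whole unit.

rolled oats: 454 g; maple syrup: 1352 g; whole-barley flour: 576 g; heavy cream: 64 mL; all-purpose flour: 3 oz

Scaling factor: 48/15 = 16/5 = 3.2.
rolled oats: 5 oz × 16/5 × 28.35 g/oz ≈ 454 g
maple syrup: (1 cup + 5 tbsp = 1.3125 cup) × 16/5 × 322 g/cup ≈ 1352 g
whole-barley flour: (1 cup + 8 tbsp = 1.5 cup) × 16/5 × 120 g/cup = 576 g
heavy cream: (1 tbsp + 1 tsp = 4/3 tbsp) × 16/5 × 15 mL/tbsp = 64 mL
all-purpose flour: 30 g × 16/5 ÷ 28.35 g/oz ≈ 3 oz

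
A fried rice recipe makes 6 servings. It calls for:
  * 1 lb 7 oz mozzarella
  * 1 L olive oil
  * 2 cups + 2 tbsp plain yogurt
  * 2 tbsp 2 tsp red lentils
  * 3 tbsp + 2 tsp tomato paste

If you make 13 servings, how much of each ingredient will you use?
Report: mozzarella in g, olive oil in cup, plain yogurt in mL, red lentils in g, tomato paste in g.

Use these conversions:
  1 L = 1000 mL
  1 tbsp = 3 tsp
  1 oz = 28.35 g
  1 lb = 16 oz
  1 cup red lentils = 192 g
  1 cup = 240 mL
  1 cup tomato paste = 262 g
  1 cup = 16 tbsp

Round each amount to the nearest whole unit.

Scaling factor: 13/6.
mozzarella: (1 lb + 7 oz = 1.4375 lb) × 13/6 × 16 oz/lb × 28.35 g/oz ≈ 1413 g
olive oil: 1 L × 13/6 × 1000 mL/L ÷ 240 mL/cup ≈ 9 cup
plain yogurt: (2 cup + 2 tbsp = 2.125 cup) × 13/6 × 240 mL/cup = 1105 mL
red lentils: (2 tbsp + 2 tsp = 8/3 tbsp) × 13/6 ÷ 16 tbsp/cup × 192 g/cup ≈ 69 g
tomato paste: (3 tbsp + 2 tsp = 11/3 tbsp) × 13/6 ÷ 16 tbsp/cup × 262 g/cup ≈ 130 g

mozzarella: 1413 g; olive oil: 9 cup; plain yogurt: 1105 mL; red lentils: 69 g; tomato paste: 130 g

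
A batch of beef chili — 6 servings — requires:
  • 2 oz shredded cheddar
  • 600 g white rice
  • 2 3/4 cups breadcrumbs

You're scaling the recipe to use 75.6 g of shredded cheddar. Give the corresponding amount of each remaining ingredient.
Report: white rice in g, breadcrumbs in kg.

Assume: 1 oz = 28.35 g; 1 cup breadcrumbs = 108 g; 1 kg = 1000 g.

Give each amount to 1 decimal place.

white rice: 800.0 g; breadcrumbs: 0.4 kg

The original recipe has 56.7 g of shredded cheddar, so the scaling factor is 75.6 ÷ 56.7 = 4/3.
white rice: 600 g × 4/3 = 800.0 g
breadcrumbs: 2.75 cup × 4/3 × 108 g/cup ÷ 1000 g/kg ≈ 0.4 kg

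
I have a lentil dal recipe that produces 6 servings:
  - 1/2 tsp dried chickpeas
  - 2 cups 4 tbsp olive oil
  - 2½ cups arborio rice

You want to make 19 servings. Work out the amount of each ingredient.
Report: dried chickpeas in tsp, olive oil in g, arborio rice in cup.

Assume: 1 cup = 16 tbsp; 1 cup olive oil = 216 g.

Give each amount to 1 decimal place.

Scaling factor: 19/6.
dried chickpeas: 0.5 tsp × 19/6 ≈ 1.6 tsp
olive oil: (2 cup + 4 tbsp = 2.25 cup) × 19/6 × 216 g/cup = 1539.0 g
arborio rice: 2.5 cup × 19/6 ≈ 7.9 cup

dried chickpeas: 1.6 tsp; olive oil: 1539.0 g; arborio rice: 7.9 cup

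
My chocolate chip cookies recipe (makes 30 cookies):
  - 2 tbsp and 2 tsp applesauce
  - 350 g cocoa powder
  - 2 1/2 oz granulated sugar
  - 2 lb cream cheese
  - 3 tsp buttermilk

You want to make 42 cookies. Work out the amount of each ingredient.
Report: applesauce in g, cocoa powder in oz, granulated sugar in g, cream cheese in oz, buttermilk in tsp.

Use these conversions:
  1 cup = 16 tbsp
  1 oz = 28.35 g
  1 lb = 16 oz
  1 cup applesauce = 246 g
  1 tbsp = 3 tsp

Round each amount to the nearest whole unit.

applesauce: 57 g; cocoa powder: 17 oz; granulated sugar: 99 g; cream cheese: 45 oz; buttermilk: 4 tsp

Scaling factor: 42/30 = 7/5 = 1.4.
applesauce: (2 tbsp + 2 tsp = 8/3 tbsp) × 7/5 ÷ 16 tbsp/cup × 246 g/cup ≈ 57 g
cocoa powder: 350 g × 7/5 ÷ 28.35 g/oz ≈ 17 oz
granulated sugar: 2.5 oz × 7/5 × 28.35 g/oz ≈ 99 g
cream cheese: 2 lb × 7/5 × 16 oz/lb ≈ 45 oz
buttermilk: 3 tsp × 7/5 ≈ 4 tsp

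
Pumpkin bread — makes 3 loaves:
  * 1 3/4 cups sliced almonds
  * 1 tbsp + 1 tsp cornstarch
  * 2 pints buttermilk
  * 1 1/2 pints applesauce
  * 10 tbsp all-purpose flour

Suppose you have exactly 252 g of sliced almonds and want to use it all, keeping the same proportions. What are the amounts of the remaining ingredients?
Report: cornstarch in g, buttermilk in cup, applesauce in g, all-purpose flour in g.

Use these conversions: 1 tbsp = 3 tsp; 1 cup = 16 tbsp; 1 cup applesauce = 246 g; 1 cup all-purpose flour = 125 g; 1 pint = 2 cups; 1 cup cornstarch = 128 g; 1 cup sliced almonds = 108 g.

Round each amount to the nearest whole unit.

cornstarch: 14 g; buttermilk: 5 cup; applesauce: 984 g; all-purpose flour: 104 g

The original recipe has 189 g of sliced almonds, so the scaling factor is 252 ÷ 189 = 4/3.
cornstarch: (1 tbsp + 1 tsp = 4/3 tbsp) × 4/3 ÷ 16 tbsp/cup × 128 g/cup ≈ 14 g
buttermilk: 2 pint × 4/3 × 2 cup/pint ≈ 5 cup
applesauce: 1.5 pint × 4/3 × 2 cup/pint × 246 g/cup = 984 g
all-purpose flour: 10 tbsp × 4/3 ÷ 16 tbsp/cup × 125 g/cup ≈ 104 g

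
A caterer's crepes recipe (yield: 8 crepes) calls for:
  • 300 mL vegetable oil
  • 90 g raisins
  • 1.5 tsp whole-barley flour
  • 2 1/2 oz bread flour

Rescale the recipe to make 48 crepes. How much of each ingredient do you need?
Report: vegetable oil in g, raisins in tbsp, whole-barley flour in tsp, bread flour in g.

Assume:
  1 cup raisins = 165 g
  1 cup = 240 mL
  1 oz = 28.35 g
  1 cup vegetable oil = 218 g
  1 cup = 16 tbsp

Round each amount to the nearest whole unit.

Scaling factor: 48/8 = 6.
vegetable oil: 300 mL × 6 ÷ 240 mL/cup × 218 g/cup = 1635 g
raisins: 90 g × 6 ÷ 165 g/cup × 16 tbsp/cup ≈ 52 tbsp
whole-barley flour: 1.5 tsp × 6 = 9 tsp
bread flour: 2.5 oz × 6 × 28.35 g/oz ≈ 425 g

vegetable oil: 1635 g; raisins: 52 tbsp; whole-barley flour: 9 tsp; bread flour: 425 g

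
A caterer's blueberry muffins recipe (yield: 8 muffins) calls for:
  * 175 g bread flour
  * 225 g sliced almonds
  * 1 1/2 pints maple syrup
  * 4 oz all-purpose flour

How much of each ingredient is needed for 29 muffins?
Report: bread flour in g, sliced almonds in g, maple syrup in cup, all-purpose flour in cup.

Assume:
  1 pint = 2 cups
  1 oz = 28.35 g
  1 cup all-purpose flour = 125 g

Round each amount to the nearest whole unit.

Scaling factor: 29/8 = 3.625.
bread flour: 175 g × 29/8 ≈ 634 g
sliced almonds: 225 g × 29/8 ≈ 816 g
maple syrup: 1.5 pint × 29/8 × 2 cup/pint ≈ 11 cup
all-purpose flour: 4 oz × 29/8 × 28.35 g/oz ÷ 125 g/cup ≈ 3 cup

bread flour: 634 g; sliced almonds: 816 g; maple syrup: 11 cup; all-purpose flour: 3 cup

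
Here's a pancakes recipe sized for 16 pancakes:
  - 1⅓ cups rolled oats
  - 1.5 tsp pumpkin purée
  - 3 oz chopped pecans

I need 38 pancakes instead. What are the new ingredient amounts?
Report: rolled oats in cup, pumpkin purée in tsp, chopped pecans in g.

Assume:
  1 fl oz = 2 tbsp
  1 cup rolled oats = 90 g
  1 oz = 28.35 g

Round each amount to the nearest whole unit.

Scaling factor: 38/16 = 19/8 = 2.375.
rolled oats: 4/3 cup × 19/8 ≈ 3 cup
pumpkin purée: 1.5 tsp × 19/8 ≈ 4 tsp
chopped pecans: 3 oz × 19/8 × 28.35 g/oz ≈ 202 g

rolled oats: 3 cup; pumpkin purée: 4 tsp; chopped pecans: 202 g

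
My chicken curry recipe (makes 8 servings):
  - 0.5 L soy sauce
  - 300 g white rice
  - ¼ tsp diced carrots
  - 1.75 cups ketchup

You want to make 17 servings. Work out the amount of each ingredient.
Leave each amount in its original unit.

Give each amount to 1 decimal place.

Scaling factor: 17/8 = 2.125.
soy sauce: 0.5 L × 17/8 ≈ 1.1 L
white rice: 300 g × 17/8 = 637.5 g
diced carrots: 0.25 tsp × 17/8 ≈ 0.5 tsp
ketchup: 1.75 cup × 17/8 ≈ 3.7 cup

soy sauce: 1.1 L; white rice: 637.5 g; diced carrots: 0.5 tsp; ketchup: 3.7 cup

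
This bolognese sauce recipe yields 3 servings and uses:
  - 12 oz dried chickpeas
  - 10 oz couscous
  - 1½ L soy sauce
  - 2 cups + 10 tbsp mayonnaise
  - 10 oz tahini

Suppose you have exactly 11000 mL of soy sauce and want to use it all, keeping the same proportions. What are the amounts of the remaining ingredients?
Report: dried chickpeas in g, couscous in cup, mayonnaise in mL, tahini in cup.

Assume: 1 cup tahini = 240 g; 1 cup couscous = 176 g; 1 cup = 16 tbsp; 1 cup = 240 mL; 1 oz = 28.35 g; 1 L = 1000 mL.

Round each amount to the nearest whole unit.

The original recipe has 1500 mL of soy sauce, so the scaling factor is 11000 ÷ 1500 = 22/3.
dried chickpeas: 12 oz × 22/3 × 28.35 g/oz ≈ 2495 g
couscous: 10 oz × 22/3 × 28.35 g/oz ÷ 176 g/cup ≈ 12 cup
mayonnaise: (2 cup + 10 tbsp = 2.625 cup) × 22/3 × 240 mL/cup = 4620 mL
tahini: 10 oz × 22/3 × 28.35 g/oz ÷ 240 g/cup ≈ 9 cup

dried chickpeas: 2495 g; couscous: 12 cup; mayonnaise: 4620 mL; tahini: 9 cup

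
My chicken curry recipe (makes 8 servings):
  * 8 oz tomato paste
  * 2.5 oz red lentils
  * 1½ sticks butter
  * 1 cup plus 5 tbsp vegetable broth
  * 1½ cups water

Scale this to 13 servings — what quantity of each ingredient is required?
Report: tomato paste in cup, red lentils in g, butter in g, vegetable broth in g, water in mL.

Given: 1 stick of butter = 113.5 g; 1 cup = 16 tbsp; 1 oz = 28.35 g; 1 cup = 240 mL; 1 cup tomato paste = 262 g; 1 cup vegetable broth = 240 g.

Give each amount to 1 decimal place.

Scaling factor: 13/8 = 1.625.
tomato paste: 8 oz × 13/8 × 28.35 g/oz ÷ 262 g/cup ≈ 1.4 cup
red lentils: 2.5 oz × 13/8 × 28.35 g/oz ≈ 115.2 g
butter: 1.5 stick × 13/8 × 113.5 g/stick ≈ 276.7 g
vegetable broth: (1 cup + 5 tbsp = 1.3125 cup) × 13/8 × 240 g/cup ≈ 511.9 g
water: 1.5 cup × 13/8 × 240 mL/cup = 585.0 mL

tomato paste: 1.4 cup; red lentils: 115.2 g; butter: 276.7 g; vegetable broth: 511.9 g; water: 585.0 mL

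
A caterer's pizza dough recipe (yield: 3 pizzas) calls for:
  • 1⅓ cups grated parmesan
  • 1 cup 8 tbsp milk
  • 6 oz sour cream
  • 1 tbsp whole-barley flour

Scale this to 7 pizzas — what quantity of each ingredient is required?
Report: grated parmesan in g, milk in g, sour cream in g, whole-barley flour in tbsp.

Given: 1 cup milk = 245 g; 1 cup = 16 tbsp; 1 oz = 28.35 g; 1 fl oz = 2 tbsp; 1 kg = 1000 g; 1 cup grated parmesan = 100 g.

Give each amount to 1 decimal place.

Scaling factor: 7/3.
grated parmesan: 4/3 cup × 7/3 × 100 g/cup ≈ 311.1 g
milk: (1 cup + 8 tbsp = 1.5 cup) × 7/3 × 245 g/cup = 857.5 g
sour cream: 6 oz × 7/3 × 28.35 g/oz = 396.9 g
whole-barley flour: 1 tbsp × 7/3 ≈ 2.3 tbsp

grated parmesan: 311.1 g; milk: 857.5 g; sour cream: 396.9 g; whole-barley flour: 2.3 tbsp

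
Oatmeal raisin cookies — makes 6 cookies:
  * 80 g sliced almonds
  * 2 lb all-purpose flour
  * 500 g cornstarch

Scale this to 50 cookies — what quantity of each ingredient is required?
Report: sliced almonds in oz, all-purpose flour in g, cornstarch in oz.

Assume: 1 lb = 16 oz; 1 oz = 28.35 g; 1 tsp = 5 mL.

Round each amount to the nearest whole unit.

Scaling factor: 50/6 = 25/3.
sliced almonds: 80 g × 25/3 ÷ 28.35 g/oz ≈ 24 oz
all-purpose flour: 2 lb × 25/3 × 16 oz/lb × 28.35 g/oz = 7560 g
cornstarch: 500 g × 25/3 ÷ 28.35 g/oz ≈ 147 oz

sliced almonds: 24 oz; all-purpose flour: 7560 g; cornstarch: 147 oz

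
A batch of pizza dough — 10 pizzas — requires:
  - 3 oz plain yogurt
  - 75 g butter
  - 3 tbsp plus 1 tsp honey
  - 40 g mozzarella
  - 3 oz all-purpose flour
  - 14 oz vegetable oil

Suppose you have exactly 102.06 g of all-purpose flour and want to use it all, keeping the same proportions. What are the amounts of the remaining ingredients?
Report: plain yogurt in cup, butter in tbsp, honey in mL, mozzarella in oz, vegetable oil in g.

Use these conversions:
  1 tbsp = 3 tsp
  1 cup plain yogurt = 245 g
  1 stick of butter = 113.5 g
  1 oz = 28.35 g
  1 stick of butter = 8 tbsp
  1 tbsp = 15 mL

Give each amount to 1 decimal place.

plain yogurt: 0.4 cup; butter: 6.3 tbsp; honey: 60.0 mL; mozzarella: 1.7 oz; vegetable oil: 476.3 g

The original recipe has 85.05 g of all-purpose flour, so the scaling factor is 102.06 ÷ 85.05 = 6/5 = 1.2.
plain yogurt: 3 oz × 6/5 × 28.35 g/oz ÷ 245 g/cup ≈ 0.4 cup
butter: 75 g × 6/5 ÷ 113.5 g/stick × 8 tbsp/stick ≈ 6.3 tbsp
honey: (3 tbsp + 1 tsp = 10/3 tbsp) × 6/5 × 15 mL/tbsp = 60.0 mL
mozzarella: 40 g × 6/5 ÷ 28.35 g/oz ≈ 1.7 oz
vegetable oil: 14 oz × 6/5 × 28.35 g/oz ≈ 476.3 g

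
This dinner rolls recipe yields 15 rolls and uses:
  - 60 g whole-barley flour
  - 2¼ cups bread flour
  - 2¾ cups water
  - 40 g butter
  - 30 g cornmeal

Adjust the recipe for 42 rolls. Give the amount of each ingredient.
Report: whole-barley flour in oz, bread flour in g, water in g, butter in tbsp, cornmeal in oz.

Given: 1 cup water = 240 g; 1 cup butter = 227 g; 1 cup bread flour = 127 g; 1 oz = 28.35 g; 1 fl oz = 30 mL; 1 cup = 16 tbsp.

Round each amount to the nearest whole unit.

Scaling factor: 42/15 = 14/5 = 2.8.
whole-barley flour: 60 g × 14/5 ÷ 28.35 g/oz ≈ 6 oz
bread flour: 2.25 cup × 14/5 × 127 g/cup ≈ 800 g
water: 2.75 cup × 14/5 × 240 g/cup = 1848 g
butter: 40 g × 14/5 ÷ 227 g/cup × 16 tbsp/cup ≈ 8 tbsp
cornmeal: 30 g × 14/5 ÷ 28.35 g/oz ≈ 3 oz

whole-barley flour: 6 oz; bread flour: 800 g; water: 1848 g; butter: 8 tbsp; cornmeal: 3 oz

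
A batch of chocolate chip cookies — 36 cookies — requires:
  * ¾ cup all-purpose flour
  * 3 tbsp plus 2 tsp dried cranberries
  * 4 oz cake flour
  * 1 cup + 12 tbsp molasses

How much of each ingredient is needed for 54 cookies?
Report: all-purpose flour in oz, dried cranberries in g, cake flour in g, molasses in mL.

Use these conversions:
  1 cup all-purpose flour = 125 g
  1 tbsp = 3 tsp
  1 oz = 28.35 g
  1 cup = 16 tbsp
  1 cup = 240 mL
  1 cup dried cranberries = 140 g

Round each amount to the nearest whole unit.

Scaling factor: 54/36 = 3/2 = 1.5.
all-purpose flour: 0.75 cup × 3/2 × 125 g/cup ÷ 28.35 g/oz ≈ 5 oz
dried cranberries: (3 tbsp + 2 tsp = 11/3 tbsp) × 3/2 ÷ 16 tbsp/cup × 140 g/cup ≈ 48 g
cake flour: 4 oz × 3/2 × 28.35 g/oz ≈ 170 g
molasses: (1 cup + 12 tbsp = 1.75 cup) × 3/2 × 240 mL/cup = 630 mL

all-purpose flour: 5 oz; dried cranberries: 48 g; cake flour: 170 g; molasses: 630 mL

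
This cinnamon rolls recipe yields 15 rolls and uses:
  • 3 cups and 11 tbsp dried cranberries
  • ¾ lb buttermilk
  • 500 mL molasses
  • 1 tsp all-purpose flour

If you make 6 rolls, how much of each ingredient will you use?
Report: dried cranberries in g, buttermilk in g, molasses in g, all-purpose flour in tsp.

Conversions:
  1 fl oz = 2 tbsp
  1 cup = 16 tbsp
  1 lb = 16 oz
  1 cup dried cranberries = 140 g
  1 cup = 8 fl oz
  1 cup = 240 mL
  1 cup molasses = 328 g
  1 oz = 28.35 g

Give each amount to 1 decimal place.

Scaling factor: 6/15 = 2/5 = 0.4.
dried cranberries: (3 cup + 11 tbsp = 3.6875 cup) × 2/5 × 140 g/cup = 206.5 g
buttermilk: 0.75 lb × 2/5 × 16 oz/lb × 28.35 g/oz ≈ 136.1 g
molasses: 500 mL × 2/5 ÷ 240 mL/cup × 328 g/cup ≈ 273.3 g
all-purpose flour: 1 tsp × 2/5 = 0.4 tsp

dried cranberries: 206.5 g; buttermilk: 136.1 g; molasses: 273.3 g; all-purpose flour: 0.4 tsp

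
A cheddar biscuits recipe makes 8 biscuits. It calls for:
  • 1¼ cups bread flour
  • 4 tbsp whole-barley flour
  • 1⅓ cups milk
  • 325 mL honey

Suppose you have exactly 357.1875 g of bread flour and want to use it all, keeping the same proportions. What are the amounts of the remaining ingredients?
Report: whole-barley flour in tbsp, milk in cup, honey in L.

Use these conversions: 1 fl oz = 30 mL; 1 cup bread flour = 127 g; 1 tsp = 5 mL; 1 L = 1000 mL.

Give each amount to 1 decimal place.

The original recipe has 158.75 g of bread flour, so the scaling factor is 357.1875 ÷ 158.75 = 9/4 = 2.25.
whole-barley flour: 4 tbsp × 9/4 = 9.0 tbsp
milk: 4/3 cup × 9/4 = 3.0 cup
honey: 325 mL × 9/4 ÷ 1000 mL/L ≈ 0.7 L

whole-barley flour: 9.0 tbsp; milk: 3.0 cup; honey: 0.7 L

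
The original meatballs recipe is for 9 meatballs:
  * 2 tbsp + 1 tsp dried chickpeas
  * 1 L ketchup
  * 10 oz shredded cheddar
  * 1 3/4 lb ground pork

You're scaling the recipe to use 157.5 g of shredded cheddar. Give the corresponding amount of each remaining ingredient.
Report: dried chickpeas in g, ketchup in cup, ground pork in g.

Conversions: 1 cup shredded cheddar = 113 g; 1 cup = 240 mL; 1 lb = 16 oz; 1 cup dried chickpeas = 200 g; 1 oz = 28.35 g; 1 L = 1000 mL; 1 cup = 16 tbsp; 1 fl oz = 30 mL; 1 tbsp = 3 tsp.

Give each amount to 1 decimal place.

The original recipe has 283.5 g of shredded cheddar, so the scaling factor is 157.5 ÷ 283.5 = 5/9.
dried chickpeas: (2 tbsp + 1 tsp = 7/3 tbsp) × 5/9 ÷ 16 tbsp/cup × 200 g/cup ≈ 16.2 g
ketchup: 1 L × 5/9 × 1000 mL/L ÷ 240 mL/cup ≈ 2.3 cup
ground pork: 1.75 lb × 5/9 × 16 oz/lb × 28.35 g/oz = 441.0 g

dried chickpeas: 16.2 g; ketchup: 2.3 cup; ground pork: 441.0 g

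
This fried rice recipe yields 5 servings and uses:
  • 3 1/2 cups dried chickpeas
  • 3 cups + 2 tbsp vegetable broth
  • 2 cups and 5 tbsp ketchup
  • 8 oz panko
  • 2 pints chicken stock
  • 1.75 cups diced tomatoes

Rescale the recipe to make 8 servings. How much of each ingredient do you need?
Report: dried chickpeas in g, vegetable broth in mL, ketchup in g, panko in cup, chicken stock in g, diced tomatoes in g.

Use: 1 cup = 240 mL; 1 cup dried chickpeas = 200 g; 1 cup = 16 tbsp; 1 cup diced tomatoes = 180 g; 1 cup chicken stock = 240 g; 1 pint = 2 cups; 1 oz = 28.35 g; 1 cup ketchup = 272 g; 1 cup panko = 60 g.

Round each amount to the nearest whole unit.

Scaling factor: 8/5 = 1.6.
dried chickpeas: 3.5 cup × 8/5 × 200 g/cup = 1120 g
vegetable broth: (3 cup + 2 tbsp = 3.125 cup) × 8/5 × 240 mL/cup = 1200 mL
ketchup: (2 cup + 5 tbsp = 2.3125 cup) × 8/5 × 272 g/cup ≈ 1006 g
panko: 8 oz × 8/5 × 28.35 g/oz ÷ 60 g/cup ≈ 6 cup
chicken stock: 2 pint × 8/5 × 2 cup/pint × 240 g/cup = 1536 g
diced tomatoes: 1.75 cup × 8/5 × 180 g/cup = 504 g

dried chickpeas: 1120 g; vegetable broth: 1200 mL; ketchup: 1006 g; panko: 6 cup; chicken stock: 1536 g; diced tomatoes: 504 g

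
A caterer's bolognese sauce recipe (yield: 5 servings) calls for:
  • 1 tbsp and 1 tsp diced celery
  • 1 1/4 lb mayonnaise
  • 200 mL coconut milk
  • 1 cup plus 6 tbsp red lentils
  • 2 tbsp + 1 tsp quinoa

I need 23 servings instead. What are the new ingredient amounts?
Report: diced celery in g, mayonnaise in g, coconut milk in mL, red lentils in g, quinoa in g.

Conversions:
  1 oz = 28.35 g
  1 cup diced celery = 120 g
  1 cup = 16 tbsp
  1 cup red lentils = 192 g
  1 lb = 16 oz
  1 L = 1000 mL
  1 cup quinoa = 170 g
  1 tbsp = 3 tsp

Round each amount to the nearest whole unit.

diced celery: 46 g; mayonnaise: 2608 g; coconut milk: 920 mL; red lentils: 1214 g; quinoa: 114 g

Scaling factor: 23/5 = 4.6.
diced celery: (1 tbsp + 1 tsp = 4/3 tbsp) × 23/5 ÷ 16 tbsp/cup × 120 g/cup = 46 g
mayonnaise: 1.25 lb × 23/5 × 16 oz/lb × 28.35 g/oz ≈ 2608 g
coconut milk: 200 mL × 23/5 = 920 mL
red lentils: (1 cup + 6 tbsp = 1.375 cup) × 23/5 × 192 g/cup ≈ 1214 g
quinoa: (2 tbsp + 1 tsp = 7/3 tbsp) × 23/5 ÷ 16 tbsp/cup × 170 g/cup ≈ 114 g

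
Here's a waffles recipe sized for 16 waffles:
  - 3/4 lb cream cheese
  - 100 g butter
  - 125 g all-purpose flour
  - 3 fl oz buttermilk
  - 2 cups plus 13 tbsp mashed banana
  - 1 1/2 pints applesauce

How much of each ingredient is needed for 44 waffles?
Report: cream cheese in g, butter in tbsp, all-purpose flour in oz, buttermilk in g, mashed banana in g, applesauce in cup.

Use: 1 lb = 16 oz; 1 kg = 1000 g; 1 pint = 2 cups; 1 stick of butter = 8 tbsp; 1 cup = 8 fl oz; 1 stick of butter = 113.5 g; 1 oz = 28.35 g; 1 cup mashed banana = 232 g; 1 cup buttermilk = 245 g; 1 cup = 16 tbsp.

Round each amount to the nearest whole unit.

cream cheese: 936 g; butter: 19 tbsp; all-purpose flour: 12 oz; buttermilk: 253 g; mashed banana: 1794 g; applesauce: 8 cup

Scaling factor: 44/16 = 11/4 = 2.75.
cream cheese: 0.75 lb × 11/4 × 16 oz/lb × 28.35 g/oz ≈ 936 g
butter: 100 g × 11/4 ÷ 113.5 g/stick × 8 tbsp/stick ≈ 19 tbsp
all-purpose flour: 125 g × 11/4 ÷ 28.35 g/oz ≈ 12 oz
buttermilk: 3 fl oz × 11/4 ÷ 8 fl oz/cup × 245 g/cup ≈ 253 g
mashed banana: (2 cup + 13 tbsp = 2.8125 cup) × 11/4 × 232 g/cup ≈ 1794 g
applesauce: 1.5 pint × 11/4 × 2 cup/pint ≈ 8 cup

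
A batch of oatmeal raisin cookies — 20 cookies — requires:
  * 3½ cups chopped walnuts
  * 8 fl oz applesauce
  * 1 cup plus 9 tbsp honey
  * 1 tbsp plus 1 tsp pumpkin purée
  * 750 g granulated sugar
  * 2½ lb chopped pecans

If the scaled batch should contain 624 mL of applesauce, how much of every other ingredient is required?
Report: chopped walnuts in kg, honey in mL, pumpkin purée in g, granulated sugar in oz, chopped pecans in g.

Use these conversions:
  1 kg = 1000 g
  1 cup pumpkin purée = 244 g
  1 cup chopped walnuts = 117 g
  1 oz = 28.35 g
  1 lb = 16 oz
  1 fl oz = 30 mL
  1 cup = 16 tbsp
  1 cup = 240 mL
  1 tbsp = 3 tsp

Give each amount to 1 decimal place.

The original recipe has 240 mL of applesauce, so the scaling factor is 624 ÷ 240 = 13/5 = 2.6.
chopped walnuts: 3.5 cup × 13/5 × 117 g/cup ÷ 1000 g/kg ≈ 1.1 kg
honey: (1 cup + 9 tbsp = 1.5625 cup) × 13/5 × 240 mL/cup = 975.0 mL
pumpkin purée: (1 tbsp + 1 tsp = 4/3 tbsp) × 13/5 ÷ 16 tbsp/cup × 244 g/cup ≈ 52.9 g
granulated sugar: 750 g × 13/5 ÷ 28.35 g/oz ≈ 68.8 oz
chopped pecans: 2.5 lb × 13/5 × 16 oz/lb × 28.35 g/oz = 2948.4 g

chopped walnuts: 1.1 kg; honey: 975.0 mL; pumpkin purée: 52.9 g; granulated sugar: 68.8 oz; chopped pecans: 2948.4 g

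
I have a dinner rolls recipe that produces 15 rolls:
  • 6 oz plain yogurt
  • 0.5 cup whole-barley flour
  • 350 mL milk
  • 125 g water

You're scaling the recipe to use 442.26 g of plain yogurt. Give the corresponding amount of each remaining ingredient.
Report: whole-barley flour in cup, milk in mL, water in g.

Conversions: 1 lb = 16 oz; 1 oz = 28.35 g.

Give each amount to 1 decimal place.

whole-barley flour: 1.3 cup; milk: 910.0 mL; water: 325.0 g

The original recipe has 170.1 g of plain yogurt, so the scaling factor is 442.26 ÷ 170.1 = 13/5 = 2.6.
whole-barley flour: 0.5 cup × 13/5 = 1.3 cup
milk: 350 mL × 13/5 = 910.0 mL
water: 125 g × 13/5 = 325.0 g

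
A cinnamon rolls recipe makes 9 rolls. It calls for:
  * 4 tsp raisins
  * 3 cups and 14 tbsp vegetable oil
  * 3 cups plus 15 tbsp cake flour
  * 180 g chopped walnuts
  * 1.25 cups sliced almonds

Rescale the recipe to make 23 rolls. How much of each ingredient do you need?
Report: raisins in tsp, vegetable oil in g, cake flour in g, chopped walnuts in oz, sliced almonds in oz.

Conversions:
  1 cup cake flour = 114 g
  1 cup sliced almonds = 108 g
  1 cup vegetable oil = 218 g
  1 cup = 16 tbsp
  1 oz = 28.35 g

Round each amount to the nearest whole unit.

Scaling factor: 23/9.
raisins: 4 tsp × 23/9 ≈ 10 tsp
vegetable oil: (3 cup + 14 tbsp = 3.875 cup) × 23/9 × 218 g/cup ≈ 2159 g
cake flour: (3 cup + 15 tbsp = 3.9375 cup) × 23/9 × 114 g/cup ≈ 1147 g
chopped walnuts: 180 g × 23/9 ÷ 28.35 g/oz ≈ 16 oz
sliced almonds: 1.25 cup × 23/9 × 108 g/cup ÷ 28.35 g/oz ≈ 12 oz

raisins: 10 tsp; vegetable oil: 2159 g; cake flour: 1147 g; chopped walnuts: 16 oz; sliced almonds: 12 oz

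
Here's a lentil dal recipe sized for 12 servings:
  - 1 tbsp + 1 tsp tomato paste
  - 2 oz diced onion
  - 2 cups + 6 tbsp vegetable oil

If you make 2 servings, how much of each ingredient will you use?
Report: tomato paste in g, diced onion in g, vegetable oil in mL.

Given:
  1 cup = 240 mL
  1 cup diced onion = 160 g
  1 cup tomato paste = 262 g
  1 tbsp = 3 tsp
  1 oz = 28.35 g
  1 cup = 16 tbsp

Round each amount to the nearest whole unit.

Scaling factor: 2/12 = 1/6.
tomato paste: (1 tbsp + 1 tsp = 4/3 tbsp) × 1/6 ÷ 16 tbsp/cup × 262 g/cup ≈ 4 g
diced onion: 2 oz × 1/6 × 28.35 g/oz ≈ 9 g
vegetable oil: (2 cup + 6 tbsp = 2.375 cup) × 1/6 × 240 mL/cup = 95 mL

tomato paste: 4 g; diced onion: 9 g; vegetable oil: 95 mL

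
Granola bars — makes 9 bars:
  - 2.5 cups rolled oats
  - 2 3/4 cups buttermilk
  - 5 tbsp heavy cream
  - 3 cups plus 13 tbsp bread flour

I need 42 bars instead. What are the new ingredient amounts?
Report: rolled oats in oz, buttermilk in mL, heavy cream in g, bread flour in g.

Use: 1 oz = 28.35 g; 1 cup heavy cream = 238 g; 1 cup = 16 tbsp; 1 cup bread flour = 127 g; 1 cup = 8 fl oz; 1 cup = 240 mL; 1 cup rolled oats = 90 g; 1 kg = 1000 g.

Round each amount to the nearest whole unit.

rolled oats: 37 oz; buttermilk: 3080 mL; heavy cream: 347 g; bread flour: 2260 g

Scaling factor: 42/9 = 14/3.
rolled oats: 2.5 cup × 14/3 × 90 g/cup ÷ 28.35 g/oz ≈ 37 oz
buttermilk: 2.75 cup × 14/3 × 240 mL/cup = 3080 mL
heavy cream: 5 tbsp × 14/3 ÷ 16 tbsp/cup × 238 g/cup ≈ 347 g
bread flour: (3 cup + 13 tbsp = 3.8125 cup) × 14/3 × 127 g/cup ≈ 2260 g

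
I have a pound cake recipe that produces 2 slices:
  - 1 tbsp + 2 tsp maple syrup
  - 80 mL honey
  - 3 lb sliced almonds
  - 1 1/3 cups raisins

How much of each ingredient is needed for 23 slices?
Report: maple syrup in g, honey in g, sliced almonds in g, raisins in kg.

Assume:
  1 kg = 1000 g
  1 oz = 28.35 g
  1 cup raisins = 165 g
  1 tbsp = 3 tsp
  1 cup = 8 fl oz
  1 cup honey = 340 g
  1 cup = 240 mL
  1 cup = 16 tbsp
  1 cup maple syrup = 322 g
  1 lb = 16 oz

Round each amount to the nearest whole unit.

Scaling factor: 23/2 = 11.5.
maple syrup: (1 tbsp + 2 tsp = 5/3 tbsp) × 23/2 ÷ 16 tbsp/cup × 322 g/cup ≈ 386 g
honey: 80 mL × 23/2 ÷ 240 mL/cup × 340 g/cup ≈ 1303 g
sliced almonds: 3 lb × 23/2 × 16 oz/lb × 28.35 g/oz ≈ 15649 g
raisins: 4/3 cup × 23/2 × 165 g/cup ÷ 1000 g/kg ≈ 3 kg

maple syrup: 386 g; honey: 1303 g; sliced almonds: 15649 g; raisins: 3 kg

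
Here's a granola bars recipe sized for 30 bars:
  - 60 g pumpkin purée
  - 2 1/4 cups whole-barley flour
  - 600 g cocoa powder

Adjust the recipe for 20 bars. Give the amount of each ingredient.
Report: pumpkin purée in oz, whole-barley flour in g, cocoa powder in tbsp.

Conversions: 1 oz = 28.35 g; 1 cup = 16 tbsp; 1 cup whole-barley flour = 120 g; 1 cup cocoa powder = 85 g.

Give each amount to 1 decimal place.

pumpkin purée: 1.4 oz; whole-barley flour: 180.0 g; cocoa powder: 75.3 tbsp

Scaling factor: 20/30 = 2/3.
pumpkin purée: 60 g × 2/3 ÷ 28.35 g/oz ≈ 1.4 oz
whole-barley flour: 2.25 cup × 2/3 × 120 g/cup = 180.0 g
cocoa powder: 600 g × 2/3 ÷ 85 g/cup × 16 tbsp/cup ≈ 75.3 tbsp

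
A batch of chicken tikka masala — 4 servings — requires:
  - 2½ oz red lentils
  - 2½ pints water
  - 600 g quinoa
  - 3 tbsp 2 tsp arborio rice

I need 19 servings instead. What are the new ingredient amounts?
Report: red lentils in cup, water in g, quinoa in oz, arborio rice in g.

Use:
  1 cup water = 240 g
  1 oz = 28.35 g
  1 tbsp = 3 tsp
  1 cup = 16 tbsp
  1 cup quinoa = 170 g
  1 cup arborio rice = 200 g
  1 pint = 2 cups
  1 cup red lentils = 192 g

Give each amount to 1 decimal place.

Scaling factor: 19/4 = 4.75.
red lentils: 2.5 oz × 19/4 × 28.35 g/oz ÷ 192 g/cup ≈ 1.8 cup
water: 2.5 pint × 19/4 × 2 cup/pint × 240 g/cup = 5700.0 g
quinoa: 600 g × 19/4 ÷ 28.35 g/oz ≈ 100.5 oz
arborio rice: (3 tbsp + 2 tsp = 11/3 tbsp) × 19/4 ÷ 16 tbsp/cup × 200 g/cup ≈ 217.7 g

red lentils: 1.8 cup; water: 5700.0 g; quinoa: 100.5 oz; arborio rice: 217.7 g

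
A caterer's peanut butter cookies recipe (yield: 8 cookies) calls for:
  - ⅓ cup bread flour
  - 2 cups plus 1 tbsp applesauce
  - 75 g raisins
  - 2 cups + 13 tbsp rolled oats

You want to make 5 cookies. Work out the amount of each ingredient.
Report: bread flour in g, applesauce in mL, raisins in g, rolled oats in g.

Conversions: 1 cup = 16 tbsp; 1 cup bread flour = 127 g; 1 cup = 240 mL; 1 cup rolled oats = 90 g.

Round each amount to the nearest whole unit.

Scaling factor: 5/8 = 0.625.
bread flour: 1/3 cup × 5/8 × 127 g/cup ≈ 26 g
applesauce: (2 cup + 1 tbsp = 2.0625 cup) × 5/8 × 240 mL/cup ≈ 309 mL
raisins: 75 g × 5/8 ≈ 47 g
rolled oats: (2 cup + 13 tbsp = 2.8125 cup) × 5/8 × 90 g/cup ≈ 158 g

bread flour: 26 g; applesauce: 309 mL; raisins: 47 g; rolled oats: 158 g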